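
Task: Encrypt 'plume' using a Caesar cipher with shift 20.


Shift each letter by 20: p -> j, l -> f, u -> o, m -> g, e -> y. Result: 'jfogy'.

jfogy


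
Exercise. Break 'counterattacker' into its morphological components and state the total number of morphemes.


Step 1: Identify prefix: 'counter' (meaning: against)
Step 2: Identify root: 'attack'
Step 3: Identify suffix(es): 'er'
Decomposition: counter- (prefix: against) + attack (root) + -er (suffix: one who)
Total morphemes: 3

3 morphemes (counter- (prefix: against) + attack (root) + -er (suffix: one who))


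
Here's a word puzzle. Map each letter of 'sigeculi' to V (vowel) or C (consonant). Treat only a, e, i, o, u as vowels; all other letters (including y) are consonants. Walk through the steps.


Letter mapping: s = C, i = V, g = C, e = V, c = C, u = V, l = C, i = V.

CVCVCVCV


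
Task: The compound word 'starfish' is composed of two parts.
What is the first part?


Split 'starfish' into 'star' + 'fish'. The first part is 'star'.

star


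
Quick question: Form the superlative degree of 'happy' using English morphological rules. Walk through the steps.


Apply superlative formation (consonant + y: change y to i, add -est): 'happy' -> 'happiest'.

happiest


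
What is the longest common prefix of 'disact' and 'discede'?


Compare from the start: 3 characters match: 'dis'. Mismatch at position 4: 'a' vs 'c'.

dis


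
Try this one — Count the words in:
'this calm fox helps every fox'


Split into words: this | calm | fox | helps | every | fox = 6 words.

6


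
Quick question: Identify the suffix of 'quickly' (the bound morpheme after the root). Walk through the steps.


The word 'quickly' = 'quick' (root) + '-ly' (suffix). The suffix is '-ly'.

ly


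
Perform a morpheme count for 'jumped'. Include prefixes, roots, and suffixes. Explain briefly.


Decomposition: jump (root) + -ed (suffix) = 2 morpheme(s)

2 morphemes


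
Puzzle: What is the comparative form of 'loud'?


Apply comparative formation (add -er): 'loud' -> 'louder'.

louder


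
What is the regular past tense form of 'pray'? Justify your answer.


Apply rule: Add -ed. 'pray' becomes 'prayed'.

prayed


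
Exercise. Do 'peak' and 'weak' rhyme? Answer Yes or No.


Rime (stressed vowel + following sounds) of 'peak': -eak = /iːk/
Rime of 'weak': -eak = /iːk/
/iːk/ and /iːk/ are the same ending sound, so the words rhyme.

Yes


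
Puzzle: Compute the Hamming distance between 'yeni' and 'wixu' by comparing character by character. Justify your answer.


Alignment:
Position 1: 'y' vs 'w' = DIFFER
Position 2: 'e' vs 'i' = DIFFER
Position 3: 'n' vs 'x' = DIFFER
Position 4: 'i' vs 'u' = DIFFER
Total differences: 4

4


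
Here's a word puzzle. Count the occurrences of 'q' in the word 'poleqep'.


Letter 'q' in 'poleqep': found at position(s) 5 = 1 occurrence(s).

1


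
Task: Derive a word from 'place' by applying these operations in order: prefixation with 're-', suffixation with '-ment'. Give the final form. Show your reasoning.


Step 1: Add prefix 're-' to 'place' = 'replace'
Step 2: Add suffix '-ment' to 'replace' = 'replacement'

replacement


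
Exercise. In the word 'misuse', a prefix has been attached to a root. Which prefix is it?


The word 'misuse' = 'mis' (prefix) + 'use' (root). The prefix is 'mis'.

mis


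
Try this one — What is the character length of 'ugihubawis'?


Spell out 'ugihubawis' and number each letter: u(1), g(2), i(3), h(4), u(5), b(6), a(7), w(8), i(9), s(10). Total: 10 letters.

10


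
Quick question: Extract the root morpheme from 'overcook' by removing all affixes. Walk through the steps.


Remove prefix 'over' from 'overcook' to get root 'cook'.

cook


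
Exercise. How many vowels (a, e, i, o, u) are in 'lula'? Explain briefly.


Vowels in 'lula': u, a = 2 vowels.

2


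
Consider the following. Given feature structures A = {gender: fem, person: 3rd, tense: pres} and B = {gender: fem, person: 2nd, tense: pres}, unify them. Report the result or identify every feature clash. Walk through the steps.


Compare features:
gender: A=fem vs B=fem -> unified: fem
person: A=3rd vs B=2nd -> CLASH
tense: A=pres vs B=pres -> unified: pres
Clash detected on feature 'person' (3rd vs 2nd); unification fails.

CLASH on 'person' (3rd vs 2nd)


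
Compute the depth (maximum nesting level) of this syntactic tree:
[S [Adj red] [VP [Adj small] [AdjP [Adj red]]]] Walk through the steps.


Count bracket nesting levels:
'[' at pos 0: depth = 1
'[' at pos 3: depth = 2
'[' at pos 13: depth = 2
'[' at pos 17: depth = 3
'[' at pos 29: depth = 3
'[' at pos 35: depth = 4
Maximum depth reached: 4

4


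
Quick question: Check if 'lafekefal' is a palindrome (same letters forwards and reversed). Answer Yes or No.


Forward: 'lafekefal'
Reversed: 'lafekefal'
They are identical.

Yes


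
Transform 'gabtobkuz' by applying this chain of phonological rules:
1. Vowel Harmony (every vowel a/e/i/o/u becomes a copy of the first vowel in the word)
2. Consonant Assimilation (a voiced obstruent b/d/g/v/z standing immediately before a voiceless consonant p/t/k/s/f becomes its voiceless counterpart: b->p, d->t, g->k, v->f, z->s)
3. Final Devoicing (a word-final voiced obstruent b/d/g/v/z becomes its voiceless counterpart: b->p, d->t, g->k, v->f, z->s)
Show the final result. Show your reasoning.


Starting form: 'gabtobkuz'
Rule 1: Vowel Harmony: all vowels become 'a' (matching first vowel). 'gabtobkuz' -> 'gabtabkaz'
Rule 2: Consonant Assimilation: voiced obstruent before voiceless consonant becomes voiceless ('bt' -> 'pt', 'bk' -> 'pk'). 'gabtabkaz' -> 'gaptapkaz'
Rule 3: Final Devoicing: word-final voiced obstruent 'z' becomes voiceless 's'. 'gaptapkaz' -> 'gaptapkas'
Final form: 'gaptapkas'

gaptapkas


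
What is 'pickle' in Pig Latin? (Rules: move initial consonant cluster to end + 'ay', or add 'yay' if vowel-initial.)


'pickle': move consonant cluster 'p' to end and add 'ay': 'icklepay'.

icklepay


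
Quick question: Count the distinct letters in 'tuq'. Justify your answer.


Unique letters in 'tuq': {q, t, u} = 3 distinct letters.

3


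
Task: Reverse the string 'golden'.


Reverse 'golden' character by character: 'nedlog'.

nedlog


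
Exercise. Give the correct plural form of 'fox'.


Apply rule: Add -es (sibilant/fricative ending). 'fox' becomes 'foxes'.

foxes


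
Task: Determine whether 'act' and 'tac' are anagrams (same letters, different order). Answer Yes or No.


Sorted letters of 'act': 'act'
Sorted letters of 'tac': 'act'
They match.

Yes


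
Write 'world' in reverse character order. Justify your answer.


Reverse 'world' character by character: 'dlrow'.

dlrow


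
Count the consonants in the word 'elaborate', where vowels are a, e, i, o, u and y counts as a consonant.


Consonants in 'elaborate': l, b, r, t = 4 consonants.

4


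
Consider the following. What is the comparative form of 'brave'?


Apply comparative formation (ends in e: add -r): 'brave' -> 'braver'.

braver


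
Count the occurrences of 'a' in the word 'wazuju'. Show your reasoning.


Letter 'a' in 'wazuju': found at position(s) 2 = 1 occurrence(s).

1


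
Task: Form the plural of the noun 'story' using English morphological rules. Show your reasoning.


Apply rule: Change -y to -ies (consonant + y). 'story' becomes 'stories'.

stories


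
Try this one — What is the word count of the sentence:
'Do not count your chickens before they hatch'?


Split into words: Do | not | count | your | chickens | before | they | hatch = 8 words.

8


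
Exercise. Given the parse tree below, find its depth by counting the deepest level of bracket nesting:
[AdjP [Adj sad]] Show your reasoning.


Count bracket nesting levels:
'[' at pos 0: depth = 1
'[' at pos 6: depth = 2
Maximum depth reached: 2

2


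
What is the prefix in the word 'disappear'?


The word 'disappear' = 'dis' (prefix) + 'appear' (root). The prefix is 'dis'.

dis


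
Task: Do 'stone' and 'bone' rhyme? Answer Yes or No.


Rime (stressed vowel + following sounds) of 'stone': -one = /oʊn/
Rime of 'bone': -one = /oʊn/
/oʊn/ and /oʊn/ are the same ending sound, so the words rhyme.

Yes


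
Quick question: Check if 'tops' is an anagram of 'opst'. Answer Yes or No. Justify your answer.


Sorted letters of 'tops': 'opst'
Sorted letters of 'opst': 'opst'
They match.

Yes


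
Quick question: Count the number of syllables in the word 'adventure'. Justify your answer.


Break 'adventure' into syllables: ad-ven-ture -> ad | ven | ture = 3 syllables

3 syllables


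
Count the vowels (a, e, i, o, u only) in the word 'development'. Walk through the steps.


Vowels in 'development': e, e, o, e = 4 vowels.

4


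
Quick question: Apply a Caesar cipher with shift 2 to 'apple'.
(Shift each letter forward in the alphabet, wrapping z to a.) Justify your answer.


Shift each letter by 2: a -> c, p -> r, p -> r, l -> n, e -> g. Result: 'crrng'.

crrng


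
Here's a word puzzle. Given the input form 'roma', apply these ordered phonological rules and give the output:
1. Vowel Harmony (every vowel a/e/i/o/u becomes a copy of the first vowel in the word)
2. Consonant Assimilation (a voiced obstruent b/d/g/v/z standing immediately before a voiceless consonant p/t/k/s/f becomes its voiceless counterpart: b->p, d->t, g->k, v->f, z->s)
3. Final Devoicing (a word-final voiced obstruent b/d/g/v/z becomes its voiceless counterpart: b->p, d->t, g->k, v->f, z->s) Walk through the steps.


Starting form: 'roma'
Rule 1: Vowel Harmony: all vowels become 'o' (matching first vowel). 'roma' -> 'romo'
Rule 2: Consonant Assimilation: no voiced obstruent (b/d/g/v/z) stands immediately before a voiceless consonant (p/t/k/s/f). No change.
Rule 3: Final Devoicing: the word ends in the vowel 'o', not a consonant. No change.
Final form: 'romo'

romo


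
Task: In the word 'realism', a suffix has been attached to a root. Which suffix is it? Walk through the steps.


The word 'realism' = 'real' (root) + '-ism' (suffix). The suffix is '-ism'.

ism


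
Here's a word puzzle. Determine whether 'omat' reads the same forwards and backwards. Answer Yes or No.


Forward: 'omat'
Reversed: 'tamo'
They differ.

No


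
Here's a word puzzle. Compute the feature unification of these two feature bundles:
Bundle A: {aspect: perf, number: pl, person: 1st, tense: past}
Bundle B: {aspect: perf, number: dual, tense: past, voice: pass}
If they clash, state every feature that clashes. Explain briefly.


Compare features:
aspect: A=perf vs B=perf -> unified: perf
number: A=pl vs B=dual -> CLASH
person: A=1st vs B=_ -> unified: 1st
tense: A=past vs B=past -> unified: past
voice: A=_ vs B=pass -> unified: pass
Clash detected on feature 'number' (pl vs dual); unification fails.

CLASH on 'number' (pl vs dual)


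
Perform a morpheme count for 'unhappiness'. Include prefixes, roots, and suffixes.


Decomposition: un- (prefix) + happy (root) + -ness (suffix) = 3 morpheme(s)

3 morphemes


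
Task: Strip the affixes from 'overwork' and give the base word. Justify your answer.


Remove prefix 'over' from 'overwork' to get root 'work'.

work


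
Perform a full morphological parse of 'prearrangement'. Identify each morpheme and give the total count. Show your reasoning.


Step 1: Identify prefix: 'pre' (meaning: before)
Step 2: Identify root: 'arrange'
Step 3: Identify suffix(es): 'ment'
Decomposition: pre- (prefix: before) + arrange (root) + -ment (suffix: action/result)
Total morphemes: 3

3 morphemes (pre- (prefix: before) + arrange (root) + -ment (suffix: action/result))


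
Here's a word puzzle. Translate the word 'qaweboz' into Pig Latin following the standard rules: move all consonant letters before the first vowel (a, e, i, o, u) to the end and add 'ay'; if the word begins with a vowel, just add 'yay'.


'qaweboz': move consonant cluster 'q' to end and add 'ay': 'awebozqay'.

awebozqay


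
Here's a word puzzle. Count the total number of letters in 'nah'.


Spell out 'nah' and number each letter: n(1), a(2), h(3). Total: 3 letters.

3


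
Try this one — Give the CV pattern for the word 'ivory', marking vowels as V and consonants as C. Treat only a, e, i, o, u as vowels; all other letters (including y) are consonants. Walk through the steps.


Letter mapping: i = V, v = C, o = V, r = C, y = C.

VCVCC


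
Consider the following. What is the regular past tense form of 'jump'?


Apply rule: Add -ed. 'jump' becomes 'jumped'.

jumped


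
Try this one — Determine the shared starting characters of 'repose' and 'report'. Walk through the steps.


Compare from the start: 4 characters match: 'repo'. Mismatch at position 5: 's' vs 'r'.

repo


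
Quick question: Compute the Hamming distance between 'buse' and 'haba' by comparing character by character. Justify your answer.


Alignment:
Position 1: 'b' vs 'h' = DIFFER
Position 2: 'u' vs 'a' = DIFFER
Position 3: 's' vs 'b' = DIFFER
Position 4: 'e' vs 'a' = DIFFER
Total differences: 4

4


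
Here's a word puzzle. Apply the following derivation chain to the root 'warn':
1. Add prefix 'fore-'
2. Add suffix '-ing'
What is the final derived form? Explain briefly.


Step 1: Add prefix 'fore-' to 'warn' = 'forewarn'
Step 2: Add suffix '-ing' to 'forewarn' = 'forewarning'

forewarning


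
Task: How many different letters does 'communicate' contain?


Unique letters in 'communicate': {a, c, e, i, m, n, o, t, u} = 9 distinct letters.

9


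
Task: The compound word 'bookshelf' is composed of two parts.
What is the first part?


Split 'bookshelf' into 'book' + 'shelf'. The first part is 'book'.

book


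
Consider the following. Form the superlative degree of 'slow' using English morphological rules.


Apply superlative formation (add -est): 'slow' -> 'slowest'.

slowest


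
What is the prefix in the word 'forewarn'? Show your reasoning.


The word 'forewarn' = 'fore' (prefix) + 'warn' (root). The prefix is 'fore'.

fore


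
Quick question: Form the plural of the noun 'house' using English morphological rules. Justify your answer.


Apply rule: Add -s. 'house' becomes 'houses'.

houses


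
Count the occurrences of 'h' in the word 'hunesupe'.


Letter 'h' in 'hunesupe': found at position(s) 1 = 1 occurrence(s).

1


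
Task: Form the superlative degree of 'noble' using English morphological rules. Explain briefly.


Apply superlative formation (ends in e: add -st): 'noble' -> 'noblest'.

noblest


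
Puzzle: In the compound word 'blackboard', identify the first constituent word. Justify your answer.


Split 'blackboard' into 'black' + 'board'. The first part is 'black'.

black


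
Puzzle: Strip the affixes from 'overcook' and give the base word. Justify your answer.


Remove prefix 'over' from 'overcook' to get root 'cook'.

cook


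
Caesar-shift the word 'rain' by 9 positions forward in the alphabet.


Shift each letter by 9: r -> a, a -> j, i -> r, n -> w. Result: 'ajrw'.

ajrw


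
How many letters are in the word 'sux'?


Spell out 'sux' and number each letter: s(1), u(2), x(3). Total: 3 letters.

3


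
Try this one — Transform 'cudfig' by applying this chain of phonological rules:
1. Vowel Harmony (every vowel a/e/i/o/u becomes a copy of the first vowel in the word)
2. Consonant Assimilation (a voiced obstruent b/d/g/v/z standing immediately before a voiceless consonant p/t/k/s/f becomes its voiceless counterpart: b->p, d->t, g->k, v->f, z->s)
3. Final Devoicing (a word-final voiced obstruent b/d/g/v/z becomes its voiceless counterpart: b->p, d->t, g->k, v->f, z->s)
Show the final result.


Starting form: 'cudfig'
Rule 1: Vowel Harmony: all vowels become 'u' (matching first vowel). 'cudfig' -> 'cudfug'
Rule 2: Consonant Assimilation: voiced obstruent before voiceless consonant becomes voiceless ('df' -> 'tf'). 'cudfug' -> 'cutfug'
Rule 3: Final Devoicing: word-final voiced obstruent 'g' becomes voiceless 'k'. 'cutfug' -> 'cutfuk'
Final form: 'cutfuk'

cutfuk


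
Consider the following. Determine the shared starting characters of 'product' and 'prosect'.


Compare from the start: 3 characters match: 'pro'. Mismatch at position 4: 'd' vs 's'.

pro


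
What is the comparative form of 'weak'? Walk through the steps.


Apply comparative formation (add -er): 'weak' -> 'weaker'.

weaker


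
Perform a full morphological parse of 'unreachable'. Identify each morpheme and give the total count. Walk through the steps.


Step 1: Identify prefix: 'un' (meaning: not/reverse)
Step 2: Identify root: 'reach'
Step 3: Identify suffix(es): 'able'
Decomposition: un- (prefix: not/reverse) + reach (root) + -able (suffix: capable of)
Total morphemes: 3

3 morphemes (un- (prefix: not/reverse) + reach (root) + -able (suffix: capable of))


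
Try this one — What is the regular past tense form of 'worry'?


Apply rule: Change -y to -ied. 'worry' becomes 'worried'.

worried


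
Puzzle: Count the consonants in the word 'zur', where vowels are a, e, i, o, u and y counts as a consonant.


Consonants in 'zur': z, r = 2 consonants.

2


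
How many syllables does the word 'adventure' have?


Break 'adventure' into syllables: ad-ven-ture -> ad | ven | ture = 3 syllables

3 syllables


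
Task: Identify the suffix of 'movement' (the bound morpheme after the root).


The word 'movement' = 'move' (root) + '-ment' (suffix). The suffix is '-ment'.

ment


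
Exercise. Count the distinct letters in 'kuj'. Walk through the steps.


Unique letters in 'kuj': {j, k, u} = 3 distinct letters.

3


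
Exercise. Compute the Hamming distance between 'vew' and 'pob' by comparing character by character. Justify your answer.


Alignment:
Position 1: 'v' vs 'p' = DIFFER
Position 2: 'e' vs 'o' = DIFFER
Position 3: 'w' vs 'b' = DIFFER
Total differences: 3

3


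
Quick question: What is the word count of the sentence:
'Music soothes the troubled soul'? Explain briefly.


Split into words: Music | soothes | the | troubled | soul = 5 words.

5


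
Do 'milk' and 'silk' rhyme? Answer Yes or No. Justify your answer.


Rime (stressed vowel + following sounds) of 'milk': -ilk = /ɪlk/
Rime of 'silk': -ilk = /ɪlk/
/ɪlk/ and /ɪlk/ are the same ending sound, so the words rhyme.

Yes


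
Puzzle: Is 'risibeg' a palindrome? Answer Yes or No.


Forward: 'risibeg'
Reversed: 'gebisir'
They differ.

No


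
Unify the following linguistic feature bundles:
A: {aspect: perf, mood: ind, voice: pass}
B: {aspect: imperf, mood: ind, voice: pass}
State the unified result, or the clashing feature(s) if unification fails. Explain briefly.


Compare features:
aspect: A=perf vs B=imperf -> CLASH
mood: A=ind vs B=ind -> unified: ind
voice: A=pass vs B=pass -> unified: pass
Clash detected on feature 'aspect' (perf vs imperf); unification fails.

CLASH on 'aspect' (perf vs imperf)


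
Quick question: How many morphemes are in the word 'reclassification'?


Decomposition: re- (prefix) + class (root) + -ify (suffix) + -ation (suffix) = 4 morpheme(s)

4 morphemes


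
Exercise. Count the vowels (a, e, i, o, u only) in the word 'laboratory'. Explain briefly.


Vowels in 'laboratory': a, o, a, o = 4 vowels.

4


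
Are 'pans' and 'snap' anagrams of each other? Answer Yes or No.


Sorted letters of 'pans': 'anps'
Sorted letters of 'snap': 'anps'
They match.

Yes


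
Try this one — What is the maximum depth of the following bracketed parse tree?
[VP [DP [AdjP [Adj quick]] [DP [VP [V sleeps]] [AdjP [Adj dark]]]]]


Count bracket nesting levels:
'[' at pos 0: depth = 1
'[' at pos 4: depth = 2
'[' at pos 8: depth = 3
'[' at pos 14: depth = 4
'[' at pos 27: depth = 3
'[' at pos 31: depth = 4
'[' at pos 35: depth = 5
'[' at pos 47: depth = 4
'[' at pos 53: depth = 5
Maximum depth reached: 5

5


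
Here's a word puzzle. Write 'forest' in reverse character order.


Reverse 'forest' character by character: 'tserof'.

tserof


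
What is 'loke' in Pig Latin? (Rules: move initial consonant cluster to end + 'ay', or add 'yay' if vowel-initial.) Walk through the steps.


'loke': move consonant cluster 'l' to end and add 'ay': 'okelay'.

okelay


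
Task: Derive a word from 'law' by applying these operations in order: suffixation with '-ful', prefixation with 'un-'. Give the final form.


Step 1: Add suffix '-ful' to 'law' = 'lawful'
Step 2: Add prefix 'un-' to 'lawful' = 'unlawful'

unlawful


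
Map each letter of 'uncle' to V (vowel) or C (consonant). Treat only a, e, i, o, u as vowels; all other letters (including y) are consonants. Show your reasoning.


Letter mapping: u = V, n = C, c = C, l = C, e = V.

VCCCV


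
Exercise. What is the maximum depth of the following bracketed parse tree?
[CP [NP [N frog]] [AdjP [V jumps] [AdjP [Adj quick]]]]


Count bracket nesting levels:
'[' at pos 0: depth = 1
'[' at pos 4: depth = 2
'[' at pos 8: depth = 3
'[' at pos 18: depth = 2
'[' at pos 24: depth = 3
'[' at pos 34: depth = 3
'[' at pos 40: depth = 4
Maximum depth reached: 4

4


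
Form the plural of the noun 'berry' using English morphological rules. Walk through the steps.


Apply rule: Change -y to -ies (consonant + y). 'berry' becomes 'berries'.

berries


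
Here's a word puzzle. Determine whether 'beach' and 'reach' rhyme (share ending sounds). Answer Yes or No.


Rime (stressed vowel + following sounds) of 'beach': -each = /iːtʃ/
Rime of 'reach': -each = /iːtʃ/
/iːtʃ/ and /iːtʃ/ are the same ending sound, so the words rhyme.

Yes


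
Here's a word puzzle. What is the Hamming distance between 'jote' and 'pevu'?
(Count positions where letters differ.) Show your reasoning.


Alignment:
Position 1: 'j' vs 'p' = DIFFER
Position 2: 'o' vs 'e' = DIFFER
Position 3: 't' vs 'v' = DIFFER
Position 4: 'e' vs 'u' = DIFFER
Total differences: 4

4


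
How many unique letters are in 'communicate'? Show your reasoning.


Unique letters in 'communicate': {a, c, e, i, m, n, o, t, u} = 9 distinct letters.

9


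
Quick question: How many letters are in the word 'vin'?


Spell out 'vin' and number each letter: v(1), i(2), n(3). Total: 3 letters.

3


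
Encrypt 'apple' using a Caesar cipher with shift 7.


Shift each letter by 7: a -> h, p -> w, p -> w, l -> s, e -> l. Result: 'hwwsl'.

hwwsl


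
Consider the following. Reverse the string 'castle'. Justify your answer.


Reverse 'castle' character by character: 'eltsac'.

eltsac


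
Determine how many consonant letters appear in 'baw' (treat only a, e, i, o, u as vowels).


Consonants in 'baw': b, w = 2 consonants.

2


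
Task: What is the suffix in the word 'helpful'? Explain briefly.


The word 'helpful' = 'help' (root) + '-ful' (suffix). The suffix is '-ful'.

ful


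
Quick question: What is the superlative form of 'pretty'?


Apply superlative formation (consonant + y: change y to i, add -est): 'pretty' -> 'prettiest'.

prettiest


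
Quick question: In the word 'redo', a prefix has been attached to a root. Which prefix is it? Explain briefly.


The word 'redo' = 're' (prefix) + 'do' (root). The prefix is 're'.

re


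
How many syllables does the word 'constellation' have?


Break 'constellation' into syllables: con-stel-la-tion -> con | stel | la | tion = 4 syllables

4 syllables


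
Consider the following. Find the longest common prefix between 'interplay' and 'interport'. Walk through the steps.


Compare from the start: 6 characters match: 'interp'. Mismatch at position 7: 'l' vs 'o'.

interp


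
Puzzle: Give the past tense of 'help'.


Apply rule: Add -ed. 'help' becomes 'helped'.

helped


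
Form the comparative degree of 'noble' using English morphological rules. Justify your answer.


Apply comparative formation (ends in e: add -r): 'noble' -> 'nobler'.

nobler


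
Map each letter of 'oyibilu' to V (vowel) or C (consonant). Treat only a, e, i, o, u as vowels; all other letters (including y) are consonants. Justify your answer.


Letter mapping: o = V, y = C, i = V, b = C, i = V, l = C, u = V.

VCVCVCV


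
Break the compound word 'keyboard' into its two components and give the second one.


Split 'keyboard' into 'key' + 'board'. The second part is 'board'.

board


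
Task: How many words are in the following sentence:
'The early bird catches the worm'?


Split into words: The | early | bird | catches | the | worm = 6 words.

6


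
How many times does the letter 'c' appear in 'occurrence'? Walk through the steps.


Letter 'c' in 'occurrence': found at position(s) 2, 3, 9 = 3 occurrence(s).

3


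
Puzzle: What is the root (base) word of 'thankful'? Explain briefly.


Remove suffix '-ful' from 'thankful' to get root 'thank'.

thank


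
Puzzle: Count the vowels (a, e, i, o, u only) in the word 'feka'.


Vowels in 'feka': e, a = 2 vowels.

2


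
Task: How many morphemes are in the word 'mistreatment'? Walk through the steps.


Decomposition: mis- (prefix) + treat (root) + -ment (suffix) = 3 morpheme(s)

3 morphemes


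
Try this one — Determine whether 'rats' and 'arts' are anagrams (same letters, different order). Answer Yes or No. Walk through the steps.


Sorted letters of 'rats': 'arst'
Sorted letters of 'arts': 'arst'
They match.

Yes


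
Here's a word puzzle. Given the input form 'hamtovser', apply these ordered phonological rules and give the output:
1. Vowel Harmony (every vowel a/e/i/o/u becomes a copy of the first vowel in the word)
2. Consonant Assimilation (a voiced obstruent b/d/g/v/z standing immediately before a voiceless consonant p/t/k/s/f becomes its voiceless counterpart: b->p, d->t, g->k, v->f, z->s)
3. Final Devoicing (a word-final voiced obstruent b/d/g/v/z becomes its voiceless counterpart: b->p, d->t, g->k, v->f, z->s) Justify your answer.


Starting form: 'hamtovser'
Rule 1: Vowel Harmony: all vowels become 'a' (matching first vowel). 'hamtovser' -> 'hamtavsar'
Rule 2: Consonant Assimilation: voiced obstruent before voiceless consonant becomes voiceless ('vs' -> 'fs'). 'hamtavsar' -> 'hamtafsar'
Rule 3: Final Devoicing: final consonant 'r' is not one of the voiced obstruents b/d/g/v/z. No change.
Final form: 'hamtafsar'

hamtafsar


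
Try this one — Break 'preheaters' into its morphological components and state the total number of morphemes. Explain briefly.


Step 1: Identify prefix: 'pre' (meaning: before)
Step 2: Identify root: 'heat'
Step 3: Identify suffix(es): 'er, s'
Decomposition: pre- (prefix: before) + heat (root) + -er (suffix: one who) + -s (plural)
Total morphemes: 4

4 morphemes (pre- (prefix: before) + heat (root) + -er (suffix: one who) + -s (plural))


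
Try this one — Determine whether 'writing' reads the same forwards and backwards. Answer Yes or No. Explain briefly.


Forward: 'writing'
Reversed: 'gnitirw'
They differ.

No


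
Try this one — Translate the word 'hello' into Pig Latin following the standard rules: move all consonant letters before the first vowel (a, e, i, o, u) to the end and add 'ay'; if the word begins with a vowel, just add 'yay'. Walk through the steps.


'hello': move consonant cluster 'h' to end and add 'ay': 'ellohay'.

ellohay


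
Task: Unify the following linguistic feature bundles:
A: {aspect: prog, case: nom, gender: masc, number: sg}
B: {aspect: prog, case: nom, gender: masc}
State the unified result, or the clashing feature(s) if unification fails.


Compare features:
aspect: A=prog vs B=prog -> unified: prog
case: A=nom vs B=nom -> unified: nom
gender: A=masc vs B=masc -> unified: masc
number: A=sg vs B=_ -> unified: sg
No clashes found.

Unified: {aspect: prog, case: nom, gender: masc, number: sg}


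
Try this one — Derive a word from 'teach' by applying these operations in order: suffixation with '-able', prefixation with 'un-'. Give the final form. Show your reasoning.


Step 1: Add suffix '-able' to 'teach' = 'teachable'
Step 2: Add prefix 'un-' to 'teachable' = 'unteachable'

unteachable


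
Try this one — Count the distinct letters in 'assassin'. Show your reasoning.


Unique letters in 'assassin': {a, i, n, s} = 4 distinct letters.

4


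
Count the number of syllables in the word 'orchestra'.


Break 'orchestra' into syllables: or-ches-tra -> or | ches | tra = 3 syllables

3 syllables


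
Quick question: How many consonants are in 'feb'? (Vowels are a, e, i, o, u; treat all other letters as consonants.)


Consonants in 'feb': f, b = 2 consonants.

2


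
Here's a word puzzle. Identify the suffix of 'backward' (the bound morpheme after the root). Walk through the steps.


The word 'backward' = 'back' (root) + '-ward' (suffix). The suffix is '-ward'.

ward


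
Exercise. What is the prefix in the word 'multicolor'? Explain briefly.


The word 'multicolor' = 'multi' (prefix) + 'color' (root). The prefix is 'multi'.

multi


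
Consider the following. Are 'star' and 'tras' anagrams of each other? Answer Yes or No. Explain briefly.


Sorted letters of 'star': 'arst'
Sorted letters of 'tras': 'arst'
They match.

Yes


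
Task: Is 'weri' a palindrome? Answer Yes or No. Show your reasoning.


Forward: 'weri'
Reversed: 'irew'
They differ.

No


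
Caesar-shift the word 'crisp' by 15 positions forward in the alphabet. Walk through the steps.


Shift each letter by 15: c -> r, r -> g, i -> x, s -> h, p -> e. Result: 'rgxhe'.

rgxhe


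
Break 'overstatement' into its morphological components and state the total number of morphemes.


Step 1: Identify prefix: 'over' (meaning: excessively)
Step 2: Identify root: 'state'
Step 3: Identify suffix(es): 'ment'
Decomposition: over- (prefix: excessively) + state (root) + -ment (suffix: action/result)
Total morphemes: 3

3 morphemes (over- (prefix: excessively) + state (root) + -ment (suffix: action/result))


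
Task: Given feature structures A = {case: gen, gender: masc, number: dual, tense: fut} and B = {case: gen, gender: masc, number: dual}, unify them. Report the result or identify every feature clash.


Compare features:
case: A=gen vs B=gen -> unified: gen
gender: A=masc vs B=masc -> unified: masc
number: A=dual vs B=dual -> unified: dual
tense: A=fut vs B=_ -> unified: fut
No clashes found.

Unified: {case: gen, gender: masc, number: dual, tense: fut}


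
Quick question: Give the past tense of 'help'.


Apply rule: Add -ed. 'help' becomes 'helped'.

helped


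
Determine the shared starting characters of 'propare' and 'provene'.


Compare from the start: 3 characters match: 'pro'. Mismatch at position 4: 'p' vs 'v'.

pro


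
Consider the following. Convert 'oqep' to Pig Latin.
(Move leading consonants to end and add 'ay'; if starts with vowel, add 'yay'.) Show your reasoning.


'oqep' starts with a vowel, so add 'yay': 'oqepyay'.

oqepyay


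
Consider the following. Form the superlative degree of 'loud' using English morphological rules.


Apply superlative formation (add -est): 'loud' -> 'loudest'.

loudest


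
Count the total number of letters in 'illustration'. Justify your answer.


Spell out 'illustration' and number each letter: i(1), l(2), l(3), u(4), s(5), t(6), r(7), a(8), t(9), i(10), o(11), n(12). Total: 12 letters.

12


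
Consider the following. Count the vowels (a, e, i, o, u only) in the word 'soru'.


Vowels in 'soru': o, u = 2 vowels.

2


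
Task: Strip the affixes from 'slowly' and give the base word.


Remove suffix '-ly' from 'slowly' to get root 'slow'.

slow


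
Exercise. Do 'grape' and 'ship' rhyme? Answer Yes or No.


Rime (stressed vowel + following sounds) of 'grape': -ape = /eɪp/
Rime of 'ship': -ip = /ɪp/
/eɪp/ and /ɪp/ are different ending sounds, so the words do not rhyme.

No


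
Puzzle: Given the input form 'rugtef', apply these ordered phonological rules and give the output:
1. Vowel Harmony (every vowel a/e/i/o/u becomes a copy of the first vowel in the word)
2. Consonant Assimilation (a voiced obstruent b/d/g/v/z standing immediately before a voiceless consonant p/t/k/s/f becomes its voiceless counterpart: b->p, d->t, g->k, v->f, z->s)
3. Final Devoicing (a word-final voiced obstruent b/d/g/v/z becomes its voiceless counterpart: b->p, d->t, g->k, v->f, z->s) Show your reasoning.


Starting form: 'rugtef'
Rule 1: Vowel Harmony: all vowels become 'u' (matching first vowel). 'rugtef' -> 'rugtuf'
Rule 2: Consonant Assimilation: voiced obstruent before voiceless consonant becomes voiceless ('gt' -> 'kt'). 'rugtuf' -> 'ruktuf'
Rule 3: Final Devoicing: final consonant 'f' is not one of the voiced obstruents b/d/g/v/z. No change.
Final form: 'ruktuf'

ruktuf


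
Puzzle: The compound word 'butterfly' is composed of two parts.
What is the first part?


Split 'butterfly' into 'butter' + 'fly'. The first part is 'butter'.

butter


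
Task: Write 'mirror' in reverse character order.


Reverse 'mirror' character by character: 'rorrim'.

rorrim


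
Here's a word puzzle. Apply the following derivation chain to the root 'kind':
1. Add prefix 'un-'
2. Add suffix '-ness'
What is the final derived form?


Step 1: Add prefix 'un-' to 'kind' = 'unkind'
Step 2: Add suffix '-ness' to 'unkind' = 'unkindness'

unkindness


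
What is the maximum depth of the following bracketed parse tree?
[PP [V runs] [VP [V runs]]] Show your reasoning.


Count bracket nesting levels:
'[' at pos 0: depth = 1
'[' at pos 4: depth = 2
'[' at pos 13: depth = 2
'[' at pos 17: depth = 3
Maximum depth reached: 3

3


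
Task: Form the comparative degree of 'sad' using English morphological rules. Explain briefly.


Apply comparative formation (double final consonant, add -er): 'sad' -> 'sadder'.

sadder


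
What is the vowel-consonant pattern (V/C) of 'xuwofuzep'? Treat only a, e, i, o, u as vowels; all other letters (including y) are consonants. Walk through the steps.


Letter mapping: x = C, u = V, w = C, o = V, f = C, u = V, z = C, e = V, p = C.

CVCVCVCVC


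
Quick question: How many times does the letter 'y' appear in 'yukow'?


Letter 'y' in 'yukow': found at position(s) 1 = 1 occurrence(s).

1


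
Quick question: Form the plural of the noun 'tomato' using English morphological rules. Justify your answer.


Apply rule: Add -es (consonant + o). 'tomato' becomes 'tomatoes'.

tomatoes


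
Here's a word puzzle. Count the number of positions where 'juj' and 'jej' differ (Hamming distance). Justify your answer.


Alignment:
Position 1: 'j' vs 'j' = match
Position 2: 'u' vs 'e' = DIFFER
Position 3: 'j' vs 'j' = match
Total differences: 1

1


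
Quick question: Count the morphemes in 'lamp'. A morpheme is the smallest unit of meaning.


Decomposition: lamp (free morpheme) = 1 morpheme(s)

1 morphemes


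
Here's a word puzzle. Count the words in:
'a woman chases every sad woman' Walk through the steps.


Split into words: a | woman | chases | every | sad | woman = 6 words.

6


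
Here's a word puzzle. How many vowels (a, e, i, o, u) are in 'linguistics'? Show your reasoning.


Vowels in 'linguistics': i, u, i, i = 4 vowels.

4


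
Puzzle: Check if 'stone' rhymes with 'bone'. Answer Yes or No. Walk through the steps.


Rime (stressed vowel + following sounds) of 'stone': -one = /oʊn/
Rime of 'bone': -one = /oʊn/
/oʊn/ and /oʊn/ are the same ending sound, so the words rhyme.

Yes


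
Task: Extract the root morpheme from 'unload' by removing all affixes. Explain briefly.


Remove prefix 'un' from 'unload' to get root 'load'.

load


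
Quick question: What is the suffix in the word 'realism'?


The word 'realism' = 'real' (root) + '-ism' (suffix). The suffix is '-ism'.

ism


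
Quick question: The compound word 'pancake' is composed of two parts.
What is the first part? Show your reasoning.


Split 'pancake' into 'pan' + 'cake'. The first part is 'pan'.

pan


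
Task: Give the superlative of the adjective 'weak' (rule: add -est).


Apply superlative formation (add -est): 'weak' -> 'weakest'.

weakest


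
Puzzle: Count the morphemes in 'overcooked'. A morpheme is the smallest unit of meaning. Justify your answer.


Decomposition: over- (prefix) + cook (root) + -ed (suffix) = 3 morpheme(s)

3 morphemes


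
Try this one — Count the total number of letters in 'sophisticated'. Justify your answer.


Spell out 'sophisticated' and number each letter: s(1), o(2), p(3), h(4), i(5), s(6), t(7), i(8), c(9), a(10), t(11), e(12), d(13). Total: 13 letters.

13


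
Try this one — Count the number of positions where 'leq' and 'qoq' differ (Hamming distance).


Alignment:
Position 1: 'l' vs 'q' = DIFFER
Position 2: 'e' vs 'o' = DIFFER
Position 3: 'q' vs 'q' = match
Total differences: 2

2


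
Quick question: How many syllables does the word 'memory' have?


Break 'memory' into syllables: mem-o-ry -> mem | o | ry = 3 syllables

3 syllables


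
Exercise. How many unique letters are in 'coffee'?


Unique letters in 'coffee': {c, e, f, o} = 4 distinct letters.

4


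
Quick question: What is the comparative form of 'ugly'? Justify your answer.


Apply comparative formation (consonant + y: change y to i, add -er): 'ugly' -> 'uglier'.

uglier


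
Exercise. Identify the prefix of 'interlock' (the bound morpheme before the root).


The word 'interlock' = 'inter' (prefix) + 'lock' (root). The prefix is 'inter'.

inter


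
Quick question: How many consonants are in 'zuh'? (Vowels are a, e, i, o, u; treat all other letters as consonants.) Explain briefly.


Consonants in 'zuh': z, h = 2 consonants.

2


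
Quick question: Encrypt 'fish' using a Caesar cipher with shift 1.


Shift each letter by 1: f -> g, i -> j, s -> t, h -> i. Result: 'gjti'.

gjti


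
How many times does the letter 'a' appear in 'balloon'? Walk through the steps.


Letter 'a' in 'balloon': found at position(s) 2 = 1 occurrence(s).

1


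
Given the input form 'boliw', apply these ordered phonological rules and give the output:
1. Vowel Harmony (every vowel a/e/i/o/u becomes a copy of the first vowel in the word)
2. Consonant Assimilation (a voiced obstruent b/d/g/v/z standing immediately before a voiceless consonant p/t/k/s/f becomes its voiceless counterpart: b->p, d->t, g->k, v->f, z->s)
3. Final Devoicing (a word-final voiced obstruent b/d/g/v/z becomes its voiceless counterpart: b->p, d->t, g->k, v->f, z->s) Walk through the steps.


Starting form: 'boliw'
Rule 1: Vowel Harmony: all vowels become 'o' (matching first vowel). 'boliw' -> 'bolow'
Rule 2: Consonant Assimilation: no voiced obstruent (b/d/g/v/z) stands immediately before a voiceless consonant (p/t/k/s/f). No change.
Rule 3: Final Devoicing: final consonant 'w' is not one of the voiced obstruents b/d/g/v/z. No change.
Final form: 'bolow'

bolow


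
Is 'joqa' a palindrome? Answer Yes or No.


Forward: 'joqa'
Reversed: 'aqoj'
They differ.

No


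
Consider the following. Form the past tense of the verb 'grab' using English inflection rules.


Apply rule: Double final consonant and add -ed. 'grab' becomes 'grabbed'.

grabbed


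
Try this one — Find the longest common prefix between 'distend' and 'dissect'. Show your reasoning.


Compare from the start: 3 characters match: 'dis'. Mismatch at position 4: 't' vs 's'.

dis


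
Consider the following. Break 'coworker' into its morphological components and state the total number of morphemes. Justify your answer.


Step 1: Identify prefix: 'co' (meaning: together)
Step 2: Identify root: 'work'
Step 3: Identify suffix(es): 'er'
Decomposition: co- (prefix: together) + work (root) + -er (suffix: one who)
Total morphemes: 3

3 morphemes (co- (prefix: together) + work (root) + -er (suffix: one who))
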